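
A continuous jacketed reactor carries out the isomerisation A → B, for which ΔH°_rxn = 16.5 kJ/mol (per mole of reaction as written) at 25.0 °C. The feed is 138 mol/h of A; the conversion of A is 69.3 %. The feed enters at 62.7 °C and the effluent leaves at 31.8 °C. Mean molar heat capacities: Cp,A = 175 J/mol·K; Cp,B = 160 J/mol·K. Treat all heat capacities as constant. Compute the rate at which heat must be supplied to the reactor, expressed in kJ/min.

Q_in = 13.7 kJ/min

Extent of reaction ξ = 0.693 × 138 = 95.634 mol/h
Reaction term: ξ·ΔH°_rxn = 95.634 × 16.5 = 1578 kJ/h
Sensible, feed 62.7→25 °C: -910.46 kJ/h
Outlet flows (mol/h): A 42.366, B 95.634
Sensible, products 25→31.8 °C: 154.47 kJ/h
Q = ΔH = 821.97 kJ/h = 0.22833 kW
Heat supplied = 13.7 kJ/min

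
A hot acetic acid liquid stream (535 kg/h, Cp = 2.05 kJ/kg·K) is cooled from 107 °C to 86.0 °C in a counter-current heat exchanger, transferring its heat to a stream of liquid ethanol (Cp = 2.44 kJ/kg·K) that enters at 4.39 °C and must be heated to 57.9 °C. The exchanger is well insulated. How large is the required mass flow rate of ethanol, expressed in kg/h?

ṁ_c = 176 kg/h

Heat released by hot stream: Q = 535 × 2.05 × (107 − 86.0) = 23032 kJ/h
Energy balance on cold side (adiabatic exchanger): Q = ṁ_c·Cp_c·(T_c,out − T_c,in)
ṁ_c = 23032 / [2.44 × (57.9 − 4.39)] = 176.4 kg/h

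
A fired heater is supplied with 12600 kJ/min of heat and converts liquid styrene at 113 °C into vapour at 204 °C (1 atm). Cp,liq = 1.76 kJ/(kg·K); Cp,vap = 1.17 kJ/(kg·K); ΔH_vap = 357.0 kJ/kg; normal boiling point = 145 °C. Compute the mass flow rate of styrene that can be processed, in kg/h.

Δh = 1.76×(145−113) + 357.0 + 1.17×(204−145) = 482.35 kJ/kg
Q = 12600 kJ/min = 210 kJ/s = 756000 kJ/h
ṁ = Q/Δh = 756000 / 482.35 = 1567.3 kg/h

ṁ = 1570 kg/h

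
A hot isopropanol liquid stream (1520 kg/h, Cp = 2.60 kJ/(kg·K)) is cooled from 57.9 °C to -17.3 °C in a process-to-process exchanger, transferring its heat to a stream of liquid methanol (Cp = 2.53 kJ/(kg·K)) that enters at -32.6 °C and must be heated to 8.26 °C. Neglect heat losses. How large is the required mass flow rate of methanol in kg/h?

Heat released by hot stream: Q = 1520 × 2.60 × (57.9 − -17.3) = 297190 kJ/h
Energy balance on cold side (adiabatic exchanger): Q = ṁ_c·Cp_c·(T_c,out − T_c,in)
ṁ_c = 297190 / [2.53 × (8.26 − -32.6)] = 2874.9 kg/h

ṁ_c = 2870 kg/h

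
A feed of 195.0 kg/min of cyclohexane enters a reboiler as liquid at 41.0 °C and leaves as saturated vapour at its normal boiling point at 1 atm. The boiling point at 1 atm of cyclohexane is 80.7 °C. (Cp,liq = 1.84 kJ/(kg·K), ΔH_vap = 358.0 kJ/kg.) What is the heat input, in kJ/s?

Q = 1400 kJ/s

liquid 41.0→80.7 °C: 73.048 kJ/kg
vaporisation at 80.7 °C: 358 kJ/kg
Δh = 73.048 + 358 = 431.05 kJ/kg
Q = ṁ·Δh = 195.0 kg/min × 431.05 kJ/kg = 84054 kJ/min
|Q| = 1400.9 kW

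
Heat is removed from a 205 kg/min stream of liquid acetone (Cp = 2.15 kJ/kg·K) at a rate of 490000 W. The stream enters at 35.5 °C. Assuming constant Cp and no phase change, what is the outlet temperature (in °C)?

Q = 490000 W = 29400 kJ/min
ΔT = Q/(ṁ·Cp) = 29400/(205×2.15) = 66.704 K
T_out = 35.5 − 66.704 = -31.204 °C

T_out = -31.2 °C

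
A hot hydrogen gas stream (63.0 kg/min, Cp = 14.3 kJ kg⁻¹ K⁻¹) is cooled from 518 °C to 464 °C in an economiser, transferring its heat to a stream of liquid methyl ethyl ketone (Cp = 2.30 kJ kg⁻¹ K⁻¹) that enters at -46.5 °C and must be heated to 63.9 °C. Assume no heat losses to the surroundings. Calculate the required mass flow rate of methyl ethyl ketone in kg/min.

ṁ_c = 192 kg/min

Heat released by hot stream: Q = 63.0 × 14.3 × (518 − 464) = 48649 kJ/min
Energy balance on cold side (adiabatic exchanger): Q = ṁ_c·Cp_c·(T_c,out − T_c,in)
ṁ_c = 48649 / [2.30 × (63.9 − -46.5)] = 191.59 kg/min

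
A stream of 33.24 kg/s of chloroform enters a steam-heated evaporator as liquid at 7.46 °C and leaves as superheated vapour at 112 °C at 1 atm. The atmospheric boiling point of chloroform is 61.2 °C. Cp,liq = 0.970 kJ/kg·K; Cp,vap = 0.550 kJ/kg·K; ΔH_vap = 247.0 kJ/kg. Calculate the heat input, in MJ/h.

liquid 7.46→61.2 °C: 52.128 kJ/kg
vaporisation at 61.2 °C: 247 kJ/kg
vapour 61.2→112 °C: 27.94 kJ/kg
Δh = 52.128 + 247 + 27.94 = 327.07 kJ/kg
Q = ṁ·Δh = 33.24 kg/s × 327.07 kJ/kg = 10872 kJ/s
|Q| = 10872 kW = 39138 MJ/h

Q = 39100 MJ/h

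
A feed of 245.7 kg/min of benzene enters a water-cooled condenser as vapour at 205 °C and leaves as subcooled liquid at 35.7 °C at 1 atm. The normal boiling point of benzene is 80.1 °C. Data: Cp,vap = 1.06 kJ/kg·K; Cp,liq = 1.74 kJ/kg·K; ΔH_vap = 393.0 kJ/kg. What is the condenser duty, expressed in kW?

Q_c = 2470 kW

vapour 205→80.1 °C: -132.39 kJ/kg
condensation at 80.1 °C: -393 kJ/kg
liquid 80.1→35.7 °C: -77.256 kJ/kg
Δh = -132.39 + -393 + -77.256 = -602.65 kJ/kg
Q = ṁ·Δh = 245.7 kg/min × -602.65 kJ/kg = -148070 kJ/min
|Q| = 2467.9 kW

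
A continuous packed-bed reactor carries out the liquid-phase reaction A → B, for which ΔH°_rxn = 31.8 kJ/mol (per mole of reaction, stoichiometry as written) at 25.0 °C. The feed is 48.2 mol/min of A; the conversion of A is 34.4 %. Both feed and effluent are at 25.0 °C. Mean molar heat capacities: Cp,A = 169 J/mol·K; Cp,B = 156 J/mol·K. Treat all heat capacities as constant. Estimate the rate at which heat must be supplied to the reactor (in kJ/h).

Q_in = 31600 kJ/h

Extent of reaction ξ = 0.344 × 48.2 = 16.581 mol/min
Reaction term: ξ·ΔH°_rxn = 16.581 × 31.8 = 527.27 kJ/min
Q = ΔH = 527.27 kJ/min = 8.7878 kW
Heat supplied = 31636 kJ/h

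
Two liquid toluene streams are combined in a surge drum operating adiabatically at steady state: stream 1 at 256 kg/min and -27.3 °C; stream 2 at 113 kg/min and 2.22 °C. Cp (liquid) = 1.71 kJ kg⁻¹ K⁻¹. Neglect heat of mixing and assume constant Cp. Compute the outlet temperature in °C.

Adiabatic, steady state ⇒ Σ ṁᵢCp,ᵢ(T_out − Tᵢ) = 0
Σ ṁᵢCp,ᵢTᵢ = 256×1.71×-27.3 + 113×1.71×2.22 = -11522
Σ ṁᵢCp,ᵢ = 256×1.71 + 113×1.71 = 630.99
T_out = -11522 / 630.99 = -18.26 °C

T_out = -18.3 °C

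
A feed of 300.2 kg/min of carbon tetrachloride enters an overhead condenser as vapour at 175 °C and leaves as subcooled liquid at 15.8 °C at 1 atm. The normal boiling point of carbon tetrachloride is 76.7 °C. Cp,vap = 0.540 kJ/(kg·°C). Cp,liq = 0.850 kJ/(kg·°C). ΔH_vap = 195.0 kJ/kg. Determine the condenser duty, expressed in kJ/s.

Q_c = 1500 kJ/s

vapour 175→76.7 °C: -53.082 kJ/kg
condensation at 76.7 °C: -195 kJ/kg
liquid 76.7→15.8 °C: -51.765 kJ/kg
Δh = -53.082 + -195 + -51.765 = -299.85 kJ/kg
Q = ṁ·Δh = 300.2 kg/min × -299.85 kJ/kg = -90014 kJ/min
|Q| = 1500.2 kW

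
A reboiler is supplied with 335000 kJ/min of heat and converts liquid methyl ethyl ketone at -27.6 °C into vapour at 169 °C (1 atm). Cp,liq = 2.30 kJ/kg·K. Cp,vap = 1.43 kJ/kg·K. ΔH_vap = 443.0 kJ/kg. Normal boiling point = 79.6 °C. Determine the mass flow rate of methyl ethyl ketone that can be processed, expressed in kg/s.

ṁ = 6.83 kg/s

Δh = 2.30×(79.6−-27.6) + 443.0 + 1.43×(169−79.6) = 817.4 kJ/kg
Q = 335000 kJ/min = 5583.3 kJ/s = 5583.3 kJ/s
ṁ = Q/Δh = 5583.3 / 817.4 = 6.8306 kg/s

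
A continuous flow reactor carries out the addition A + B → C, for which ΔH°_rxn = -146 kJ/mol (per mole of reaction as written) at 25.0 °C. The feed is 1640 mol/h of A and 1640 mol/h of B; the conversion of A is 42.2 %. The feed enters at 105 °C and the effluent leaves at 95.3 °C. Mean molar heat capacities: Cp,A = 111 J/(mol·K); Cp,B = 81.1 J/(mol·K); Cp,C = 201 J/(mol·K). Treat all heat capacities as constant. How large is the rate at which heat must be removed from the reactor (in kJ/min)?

Extent of reaction ξ = 0.422 × 1640 = 692.08 mol/h
Reaction term: ξ·ΔH°_rxn = 692.08 × -146 = -101040 kJ/h
Sensible, feed 105→25 °C: -25204 kJ/h
Outlet flows (mol/h): A 947.92, B 947.92, C 692.08
Sensible, products 25→95.3 °C: 22581 kJ/h
Q = ΔH = -103670 kJ/h = -28.796 kW
Heat removed = 1727.8 kJ/min

Q_out = 1730 kJ/min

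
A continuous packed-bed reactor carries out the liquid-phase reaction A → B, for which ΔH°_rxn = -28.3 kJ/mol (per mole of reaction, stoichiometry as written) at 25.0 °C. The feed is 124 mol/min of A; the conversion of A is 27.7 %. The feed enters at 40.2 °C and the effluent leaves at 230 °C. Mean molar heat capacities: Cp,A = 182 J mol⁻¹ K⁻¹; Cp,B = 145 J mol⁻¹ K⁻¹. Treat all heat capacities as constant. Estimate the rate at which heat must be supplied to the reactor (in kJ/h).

Q_in = 183000 kJ/h

Extent of reaction ξ = 0.277 × 124 = 34.348 mol/min
Reaction term: ξ·ΔH°_rxn = 34.348 × -28.3 = -972.05 kJ/min
Sensible, feed 40.2→25 °C: -343.03 kJ/min
Outlet flows (mol/min): A 89.652, B 34.348
Sensible, products 25→230 °C: 4365.9 kJ/min
Q = ΔH = 3050.8 kJ/min = 50.847 kW
Heat supplied = 183050 kJ/h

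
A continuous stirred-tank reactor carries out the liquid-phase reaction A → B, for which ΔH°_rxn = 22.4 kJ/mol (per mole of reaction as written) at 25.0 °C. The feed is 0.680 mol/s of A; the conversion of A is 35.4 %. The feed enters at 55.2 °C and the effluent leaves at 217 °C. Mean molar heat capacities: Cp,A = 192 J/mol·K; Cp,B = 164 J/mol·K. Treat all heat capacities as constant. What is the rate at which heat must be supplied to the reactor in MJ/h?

Extent of reaction ξ = 0.354 × 0.680 = 0.24072 mol/s
Reaction term: ξ·ΔH°_rxn = 0.24072 × 22.4 = 5.3921 kJ/s
Sensible, feed 55.2→25 °C: -3.9429 kJ/s
Outlet flows (mol/s): A 0.43928, B 0.24072
Sensible, products 25→217 °C: 23.773 kJ/s
Q = ΔH = 25.223 kJ/s = 25.223 kW
Heat supplied = 90.801 MJ/h

Q_in = 90.8 MJ/h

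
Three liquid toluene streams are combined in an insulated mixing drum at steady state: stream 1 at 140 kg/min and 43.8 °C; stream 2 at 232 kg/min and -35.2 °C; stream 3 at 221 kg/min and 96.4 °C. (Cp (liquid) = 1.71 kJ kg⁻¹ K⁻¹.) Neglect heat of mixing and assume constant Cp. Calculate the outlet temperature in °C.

T_out = 32.5 °C

Energy balance with Q = 0: Σ ṁᵢCp,ᵢ(T_out − Tᵢ) = 0
T_out = Σ ṁᵢCp,ᵢTᵢ / Σ ṁᵢCp,ᵢ
      = 32952 / 1014 = 32.496 °C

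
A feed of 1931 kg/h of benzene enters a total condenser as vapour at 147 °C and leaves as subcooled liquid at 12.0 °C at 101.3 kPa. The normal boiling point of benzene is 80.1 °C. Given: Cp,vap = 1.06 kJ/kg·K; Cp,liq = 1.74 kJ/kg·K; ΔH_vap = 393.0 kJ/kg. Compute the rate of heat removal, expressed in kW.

vapour 147→80.1 °C: -70.914 kJ/kg
condensation at 80.1 °C: -393 kJ/kg
liquid 80.1→12.0 °C: -118.49 kJ/kg
Δh = -70.914 + -393 + -118.49 = -582.41 kJ/kg
Q = ṁ·Δh = 1931 kg/h × -582.41 kJ/kg = -1.1246e+06 kJ/h
|Q| = 312.4 kW

Q_c = 312 kW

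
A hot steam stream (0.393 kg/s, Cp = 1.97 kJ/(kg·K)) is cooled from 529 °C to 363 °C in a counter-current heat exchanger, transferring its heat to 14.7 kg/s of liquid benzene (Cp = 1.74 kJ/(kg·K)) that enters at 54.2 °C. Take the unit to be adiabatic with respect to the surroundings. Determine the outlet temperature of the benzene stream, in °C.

T_c,out = 59.2 °C

Heat released by hot stream: Q = 0.393 × 1.97 × (529 − 363) = 128.52 kJ/s
Energy balance on cold side (adiabatic exchanger): Q = ṁ_c·Cp_c·(T_c,out − T_c,in)
T_c,out = 54.2 + 128.52/(14.7 × 1.74) = 59.225 °C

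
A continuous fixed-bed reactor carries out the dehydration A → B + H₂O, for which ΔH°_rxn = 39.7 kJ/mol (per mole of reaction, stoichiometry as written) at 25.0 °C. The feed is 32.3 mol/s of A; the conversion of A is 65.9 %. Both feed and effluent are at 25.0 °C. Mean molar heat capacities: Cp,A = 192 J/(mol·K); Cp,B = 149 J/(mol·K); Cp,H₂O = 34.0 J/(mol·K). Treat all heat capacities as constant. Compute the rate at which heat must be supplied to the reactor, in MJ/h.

Extent of reaction ξ = 0.659 × 32.3 = 21.286 mol/s
Reaction term: ξ·ΔH°_rxn = 21.286 × 39.7 = 845.04 kJ/s
Q = ΔH = 845.04 kJ/s = 845.04 kW
Heat supplied = 3042.2 MJ/h

Q_in = 3040 MJ/h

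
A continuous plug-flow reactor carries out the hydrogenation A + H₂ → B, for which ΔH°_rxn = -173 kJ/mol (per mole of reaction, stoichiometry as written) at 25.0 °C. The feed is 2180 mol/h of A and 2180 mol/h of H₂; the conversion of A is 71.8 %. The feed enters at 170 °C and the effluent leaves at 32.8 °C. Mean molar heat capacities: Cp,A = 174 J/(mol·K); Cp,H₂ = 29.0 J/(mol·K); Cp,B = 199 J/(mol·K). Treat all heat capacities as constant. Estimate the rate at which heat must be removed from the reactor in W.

Extent of reaction ξ = 0.718 × 2180 = 1565.2 mol/h
Reaction term: ξ·ΔH°_rxn = 1565.2 × -173 = -270790 kJ/h
Sensible, feed 170→25 °C: -64168 kJ/h
Outlet flows (mol/h): A 614.76, H₂ 614.76, B 1565.2
Sensible, products 25→32.8 °C: 3403 kJ/h
Q = ΔH = -331550 kJ/h = -92.098 kW
Heat removed = 92098 W

Q_out = 92100 W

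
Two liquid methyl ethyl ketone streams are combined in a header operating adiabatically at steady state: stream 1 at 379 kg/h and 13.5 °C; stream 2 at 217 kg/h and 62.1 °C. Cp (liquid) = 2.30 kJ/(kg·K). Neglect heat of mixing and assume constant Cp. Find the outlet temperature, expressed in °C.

No heat crosses the boundary, so H_out = H_in.
T_out = Σ ṁᵢCp,ᵢTᵢ / Σ ṁᵢCp,ᵢ
      = 42762 / 1370.8 = 31.195 °C

T_out = 31.2 °C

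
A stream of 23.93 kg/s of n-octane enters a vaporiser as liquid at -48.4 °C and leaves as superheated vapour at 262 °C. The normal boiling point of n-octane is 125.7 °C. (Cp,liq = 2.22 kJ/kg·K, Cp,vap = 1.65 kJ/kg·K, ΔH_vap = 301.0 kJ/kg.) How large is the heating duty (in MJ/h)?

liquid -48.4→125.7 °C: 386.5 kJ/kg
vaporisation at 125.7 °C: 301 kJ/kg
vapour 125.7→262 °C: 224.9 kJ/kg
Δh = 386.5 + 301 + 224.9 = 912.4 kJ/kg
Q = ṁ·Δh = 23.93 kg/s × 912.4 kJ/kg = 21834 kJ/s
|Q| = 21834 kW = 78601 MJ/h

Q = 78600 MJ/h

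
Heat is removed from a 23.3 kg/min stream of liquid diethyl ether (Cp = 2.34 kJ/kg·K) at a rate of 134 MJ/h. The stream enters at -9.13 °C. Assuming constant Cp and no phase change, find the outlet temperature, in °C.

Q = 134 MJ/h = 2233.3 kJ/min
ΔT = Q/(ṁ·Cp) = 2233.3/(23.3×2.34) = 40.962 K
T_out = -9.13 − 40.962 = -50.092 °C

T_out = -50.1 °C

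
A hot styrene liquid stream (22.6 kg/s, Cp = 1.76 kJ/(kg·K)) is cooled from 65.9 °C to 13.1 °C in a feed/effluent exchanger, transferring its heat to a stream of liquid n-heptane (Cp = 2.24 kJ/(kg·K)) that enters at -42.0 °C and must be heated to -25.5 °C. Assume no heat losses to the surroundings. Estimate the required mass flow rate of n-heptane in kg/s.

Heat released by hot stream: Q = 22.6 × 1.76 × (65.9 − 13.1) = 2100.2 kJ/s
Energy balance on cold side (adiabatic exchanger): Q = ṁ_c·Cp_c·(T_c,out − T_c,in)
ṁ_c = 2100.2 / [2.24 × (-25.5 − -42.0)] = 56.823 kg/s

ṁ_c = 56.8 kg/s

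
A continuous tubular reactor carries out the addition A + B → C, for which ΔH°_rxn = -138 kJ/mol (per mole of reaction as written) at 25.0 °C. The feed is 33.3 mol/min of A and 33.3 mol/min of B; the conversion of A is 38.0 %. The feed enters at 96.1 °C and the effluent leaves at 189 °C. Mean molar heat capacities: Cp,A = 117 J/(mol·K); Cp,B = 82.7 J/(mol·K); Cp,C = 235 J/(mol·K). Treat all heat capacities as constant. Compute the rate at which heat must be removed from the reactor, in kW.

Q_out = 17.6 kW

Extent of reaction ξ = 0.380 × 33.3 = 12.654 mol/min
Reaction term: ξ·ΔH°_rxn = 12.654 × -138 = -1746.3 kJ/min
Sensible, feed 96.1→25 °C: -472.82 kJ/min
Outlet flows (mol/min): A 20.646, B 20.646, C 12.654
Sensible, products 25→189 °C: 1163.9 kJ/min
Q = ΔH = -1055.2 kJ/min = -17.587 kW
Heat removed = 17.587 kW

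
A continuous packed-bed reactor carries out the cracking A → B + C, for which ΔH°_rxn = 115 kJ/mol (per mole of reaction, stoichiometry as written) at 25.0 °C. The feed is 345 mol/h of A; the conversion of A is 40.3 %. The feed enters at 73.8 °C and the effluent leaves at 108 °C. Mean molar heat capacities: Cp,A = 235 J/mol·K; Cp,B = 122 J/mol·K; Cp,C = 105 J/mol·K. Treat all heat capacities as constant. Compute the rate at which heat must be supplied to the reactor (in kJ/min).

Q_in = 311 kJ/min

Extent of reaction ξ = 0.403 × 345 = 139.03 mol/h
Reaction term: ξ·ΔH°_rxn = 139.03 × 115 = 15989 kJ/h
Sensible, feed 73.8→25 °C: -3956.5 kJ/h
Outlet flows (mol/h): A 205.97, B 139.03, C 139.03
Sensible, products 25→108 °C: 6636.9 kJ/h
Q = ΔH = 18669 kJ/h = 5.186 kW
Heat supplied = 311.16 kJ/min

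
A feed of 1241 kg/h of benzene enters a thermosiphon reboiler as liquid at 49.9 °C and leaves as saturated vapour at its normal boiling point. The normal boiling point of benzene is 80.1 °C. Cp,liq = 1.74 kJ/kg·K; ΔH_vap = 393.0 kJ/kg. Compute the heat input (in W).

Q = 154000 W

liquid 49.9→80.1 °C: 52.548 kJ/kg
vaporisation at 80.1 °C: 393 kJ/kg
Δh = 52.548 + 393 = 445.55 kJ/kg
Q = ṁ·Δh = 1241 kg/h × 445.55 kJ/kg = 552930 kJ/h
|Q| = 153.59 kW = 153590 W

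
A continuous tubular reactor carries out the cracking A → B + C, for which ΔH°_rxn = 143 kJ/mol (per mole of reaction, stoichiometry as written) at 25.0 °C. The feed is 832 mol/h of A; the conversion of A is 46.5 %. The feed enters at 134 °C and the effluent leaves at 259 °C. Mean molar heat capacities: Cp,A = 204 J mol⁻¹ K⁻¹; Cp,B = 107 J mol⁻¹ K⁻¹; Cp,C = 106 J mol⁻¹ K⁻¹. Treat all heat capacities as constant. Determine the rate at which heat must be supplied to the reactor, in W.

Q_in = 21500 W

Extent of reaction ξ = 0.465 × 832 = 386.88 mol/h
Reaction term: ξ·ΔH°_rxn = 386.88 × 143 = 55324 kJ/h
Sensible, feed 134→25 °C: -18500 kJ/h
Outlet flows (mol/h): A 445.12, B 386.88, C 386.88
Sensible, products 25→259 °C: 40531 kJ/h
Q = ΔH = 77355 kJ/h = 21.487 kW
Heat supplied = 21487 W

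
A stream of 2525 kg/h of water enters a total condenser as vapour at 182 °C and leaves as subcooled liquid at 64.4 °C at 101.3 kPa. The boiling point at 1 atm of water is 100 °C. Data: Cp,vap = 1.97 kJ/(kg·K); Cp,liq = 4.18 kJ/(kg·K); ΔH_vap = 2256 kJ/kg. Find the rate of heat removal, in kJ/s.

vapour 182→100 °C: -161.54 kJ/kg
condensation at 100 °C: -2256 kJ/kg
liquid 100→64.4 °C: -148.81 kJ/kg
Δh = -161.54 + -2256 + -148.81 = -2566.3 kJ/kg
Q = ṁ·Δh = 2525 kg/h × -2566.3 kJ/kg = -6.48e+06 kJ/h
|Q| = 1800 kW

Q_c = 1800 kJ/s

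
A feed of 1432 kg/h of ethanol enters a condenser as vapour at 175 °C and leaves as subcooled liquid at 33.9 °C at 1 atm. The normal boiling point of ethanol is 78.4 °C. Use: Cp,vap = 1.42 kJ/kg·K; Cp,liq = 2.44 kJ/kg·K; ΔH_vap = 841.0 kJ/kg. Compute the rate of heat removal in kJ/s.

Q_c = 432 kJ/s

vapour 175→78.4 °C: -137.17 kJ/kg
condensation at 78.4 °C: -841 kJ/kg
liquid 78.4→33.9 °C: -108.58 kJ/kg
Δh = -137.17 + -841 + -108.58 = -1086.8 kJ/kg
Q = ṁ·Δh = 1432 kg/h × -1086.8 kJ/kg = -1.5562e+06 kJ/h
|Q| = 432.29 kW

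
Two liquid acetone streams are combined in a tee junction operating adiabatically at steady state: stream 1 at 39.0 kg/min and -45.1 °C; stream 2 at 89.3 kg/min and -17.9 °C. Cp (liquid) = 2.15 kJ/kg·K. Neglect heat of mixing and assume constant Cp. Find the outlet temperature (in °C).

Energy balance with Q = 0: Σ ṁᵢCp,ᵢ(T_out − Tᵢ) = 0
T_out = Σ ṁᵢCp,ᵢTᵢ / Σ ṁᵢCp,ᵢ
      = -7218.3 / 275.84 = -26.168 °C

T_out = -26.2 °C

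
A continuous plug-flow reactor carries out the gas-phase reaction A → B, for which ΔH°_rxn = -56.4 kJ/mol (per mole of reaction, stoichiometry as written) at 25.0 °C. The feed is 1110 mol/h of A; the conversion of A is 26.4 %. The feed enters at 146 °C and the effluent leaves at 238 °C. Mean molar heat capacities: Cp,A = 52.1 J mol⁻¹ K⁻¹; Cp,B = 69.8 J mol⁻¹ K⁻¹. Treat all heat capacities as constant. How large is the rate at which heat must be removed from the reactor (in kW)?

Q_out = 2.81 kW

Extent of reaction ξ = 0.264 × 1110 = 293.04 mol/h
Reaction term: ξ·ΔH°_rxn = 293.04 × -56.4 = -16527 kJ/h
Sensible, feed 146→25 °C: -6997.6 kJ/h
Outlet flows (mol/h): A 816.96, B 293.04
Sensible, products 25→238 °C: 13423 kJ/h
Q = ΔH = -10102 kJ/h = -2.8062 kW
Heat removed = 2.8062 kW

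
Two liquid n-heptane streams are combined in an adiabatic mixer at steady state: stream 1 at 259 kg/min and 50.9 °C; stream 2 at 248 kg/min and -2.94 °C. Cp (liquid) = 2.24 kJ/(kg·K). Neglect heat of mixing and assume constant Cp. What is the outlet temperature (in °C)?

T_out = 24.6 °C

Adiabatic, steady state ⇒ Σ ṁᵢCp,ᵢ(T_out − Tᵢ) = 0
T_out = Σ ṁᵢCp,ᵢTᵢ / Σ ṁᵢCp,ᵢ
      = 27897 / 1135.7 = 24.564 °C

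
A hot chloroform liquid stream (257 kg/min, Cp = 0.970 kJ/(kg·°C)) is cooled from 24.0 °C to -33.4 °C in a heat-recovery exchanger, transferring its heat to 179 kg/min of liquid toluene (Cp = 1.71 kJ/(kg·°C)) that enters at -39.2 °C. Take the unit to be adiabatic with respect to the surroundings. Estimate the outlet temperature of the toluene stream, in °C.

T_c,out = 7.55 °C

Heat released by hot stream: Q = 257 × 0.970 × (24.0 − -33.4) = 14309 kJ/min
Energy balance on cold side (adiabatic exchanger): Q = ṁ_c·Cp_c·(T_c,out − T_c,in)
T_c,out = -39.2 + 14309/(179 × 1.71) = 7.5485 °C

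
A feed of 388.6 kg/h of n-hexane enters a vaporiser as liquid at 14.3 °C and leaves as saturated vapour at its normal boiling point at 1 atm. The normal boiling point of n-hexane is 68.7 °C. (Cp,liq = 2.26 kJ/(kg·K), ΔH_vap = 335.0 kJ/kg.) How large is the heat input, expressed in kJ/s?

liquid 14.3→68.7 °C: 122.94 kJ/kg
vaporisation at 68.7 °C: 335 kJ/kg
Δh = 122.94 + 335 = 457.94 kJ/kg
Q = ṁ·Δh = 388.6 kg/h × 457.94 kJ/kg = 177960 kJ/h
|Q| = 49.433 kW

Q = 49.4 kJ/s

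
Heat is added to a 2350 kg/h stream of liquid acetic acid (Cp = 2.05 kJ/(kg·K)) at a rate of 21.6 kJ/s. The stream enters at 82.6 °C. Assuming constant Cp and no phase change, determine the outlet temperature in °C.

T_out = 98.7 °C

Q = 21.6 kJ/s = 77760 kJ/h
ΔT = Q/(ṁ·Cp) = 77760/(2350×2.05) = 16.141 K
T_out = 82.6 + 16.141 = 98.741 °C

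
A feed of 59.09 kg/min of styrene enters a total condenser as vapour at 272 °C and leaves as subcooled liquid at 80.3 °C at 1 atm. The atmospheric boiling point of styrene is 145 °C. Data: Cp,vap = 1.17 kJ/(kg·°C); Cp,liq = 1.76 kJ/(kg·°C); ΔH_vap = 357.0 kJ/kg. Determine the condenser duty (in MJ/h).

vapour 272→145 °C: -148.59 kJ/kg
condensation at 145 °C: -357 kJ/kg
liquid 145→80.3 °C: -113.87 kJ/kg
Δh = -148.59 + -357 + -113.87 = -619.46 kJ/kg
Q = ṁ·Δh = 59.09 kg/min × -619.46 kJ/kg = -36604 kJ/min
|Q| = 610.07 kW = 2196.2 MJ/h

Q_c = 2200 MJ/h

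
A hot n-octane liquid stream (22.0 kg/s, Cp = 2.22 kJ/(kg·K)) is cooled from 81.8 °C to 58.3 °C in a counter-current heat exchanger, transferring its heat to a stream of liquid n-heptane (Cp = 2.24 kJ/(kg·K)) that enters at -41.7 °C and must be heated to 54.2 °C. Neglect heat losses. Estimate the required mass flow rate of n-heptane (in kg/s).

Heat released by hot stream: Q = 22.0 × 2.22 × (81.8 − 58.3) = 1147.7 kJ/s
Energy balance on cold side (adiabatic exchanger): Q = ṁ_c·Cp_c·(T_c,out − T_c,in)
ṁ_c = 1147.7 / [2.24 × (54.2 − -41.7)] = 5.3429 kg/s

ṁ_c = 5.34 kg/s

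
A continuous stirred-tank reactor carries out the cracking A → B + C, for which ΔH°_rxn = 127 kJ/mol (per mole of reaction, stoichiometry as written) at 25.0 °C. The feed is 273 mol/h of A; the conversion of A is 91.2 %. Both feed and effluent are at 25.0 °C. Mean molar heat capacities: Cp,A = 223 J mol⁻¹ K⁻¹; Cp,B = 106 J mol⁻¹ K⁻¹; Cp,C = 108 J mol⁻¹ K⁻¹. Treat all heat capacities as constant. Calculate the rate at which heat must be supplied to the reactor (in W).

Extent of reaction ξ = 0.912 × 273 = 248.98 mol/h
Reaction term: ξ·ΔH°_rxn = 248.98 × 127 = 31620 kJ/h
Q = ΔH = 31620 kJ/h = 8.7833 kW
Heat supplied = 8783.3 W

Q_in = 8780 W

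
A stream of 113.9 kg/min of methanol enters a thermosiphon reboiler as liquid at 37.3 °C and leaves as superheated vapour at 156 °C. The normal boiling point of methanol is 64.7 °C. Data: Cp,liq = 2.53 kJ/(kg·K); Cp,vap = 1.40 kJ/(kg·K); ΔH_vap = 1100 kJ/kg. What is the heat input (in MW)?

Q = 2.46 MW

liquid 37.3→64.7 °C: 69.322 kJ/kg
vaporisation at 64.7 °C: 1100 kJ/kg
vapour 64.7→156 °C: 127.82 kJ/kg
Δh = 69.322 + 1100 + 127.82 = 1297.1 kJ/kg
Q = ṁ·Δh = 113.9 kg/min × 1297.1 kJ/kg = 147740 kJ/min
|Q| = 2462.4 kW = 2.4624 MW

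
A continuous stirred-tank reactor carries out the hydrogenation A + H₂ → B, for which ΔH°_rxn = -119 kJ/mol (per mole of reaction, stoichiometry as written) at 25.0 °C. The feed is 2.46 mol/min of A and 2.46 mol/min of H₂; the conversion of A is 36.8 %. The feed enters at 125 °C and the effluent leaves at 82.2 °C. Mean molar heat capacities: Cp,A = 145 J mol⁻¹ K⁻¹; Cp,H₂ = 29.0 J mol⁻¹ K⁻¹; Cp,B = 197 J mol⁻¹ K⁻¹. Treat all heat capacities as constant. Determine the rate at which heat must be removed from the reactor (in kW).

Extent of reaction ξ = 0.368 × 2.46 = 0.90528 mol/min
Reaction term: ξ·ΔH°_rxn = 0.90528 × -119 = -107.73 kJ/min
Sensible, feed 125→25 °C: -42.804 kJ/min
Outlet flows (mol/min): A 1.5547, H₂ 1.5547, B 0.90528
Sensible, products 25→82.2 °C: 25.675 kJ/min
Q = ΔH = -124.86 kJ/min = -2.081 kW
Heat removed = 2.081 kW

Q_out = 2.08 kW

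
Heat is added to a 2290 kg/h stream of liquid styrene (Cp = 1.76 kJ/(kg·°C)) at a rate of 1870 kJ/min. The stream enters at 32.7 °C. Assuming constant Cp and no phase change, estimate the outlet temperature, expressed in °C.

T_out = 60.5 °C

Q = 1870 kJ/min = 112200 kJ/h
ΔT = Q/(ṁ·Cp) = 112200/(2290×1.76) = 27.838 K
T_out = 32.7 + 27.838 = 60.538 °C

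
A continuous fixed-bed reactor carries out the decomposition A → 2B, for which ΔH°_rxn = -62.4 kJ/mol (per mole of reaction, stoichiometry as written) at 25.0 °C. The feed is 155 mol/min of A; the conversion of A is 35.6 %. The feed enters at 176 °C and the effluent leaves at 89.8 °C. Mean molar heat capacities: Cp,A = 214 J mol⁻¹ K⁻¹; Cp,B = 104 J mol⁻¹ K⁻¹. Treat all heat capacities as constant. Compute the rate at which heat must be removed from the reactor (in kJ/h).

Q_out = 379000 kJ/h

Extent of reaction ξ = 0.356 × 155 = 55.18 mol/min
Reaction term: ξ·ΔH°_rxn = 55.18 × -62.4 = -3443.2 kJ/min
Sensible, feed 176→25 °C: -5008.7 kJ/min
Outlet flows (mol/min): A 99.82, B 110.36
Sensible, products 25→89.8 °C: 2128 kJ/min
Q = ΔH = -6323.9 kJ/min = -105.4 kW
Heat removed = 379440 kJ/h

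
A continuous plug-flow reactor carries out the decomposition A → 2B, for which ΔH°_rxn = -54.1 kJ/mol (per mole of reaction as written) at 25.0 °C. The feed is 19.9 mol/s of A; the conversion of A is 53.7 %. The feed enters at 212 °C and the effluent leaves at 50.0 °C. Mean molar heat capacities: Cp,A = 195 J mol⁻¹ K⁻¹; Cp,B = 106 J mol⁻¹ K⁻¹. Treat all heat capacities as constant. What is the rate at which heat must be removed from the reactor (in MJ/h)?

Q_out = 4330 MJ/h

Extent of reaction ξ = 0.537 × 19.9 = 10.686 mol/s
Reaction term: ξ·ΔH°_rxn = 10.686 × -54.1 = -578.13 kJ/s
Sensible, feed 212→25 °C: -725.65 kJ/s
Outlet flows (mol/s): A 9.2137, B 21.373
Sensible, products 25→50.0 °C: 101.55 kJ/s
Q = ΔH = -1202.2 kJ/s = -1202.2 kW
Heat removed = 4328 MJ/h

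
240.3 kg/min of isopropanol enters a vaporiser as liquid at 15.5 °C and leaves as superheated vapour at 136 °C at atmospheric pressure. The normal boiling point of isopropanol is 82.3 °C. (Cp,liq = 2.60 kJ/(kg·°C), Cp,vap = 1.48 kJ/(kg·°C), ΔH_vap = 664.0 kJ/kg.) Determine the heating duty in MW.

Q = 3.67 MW

liquid 15.5→82.3 °C: 173.68 kJ/kg
vaporisation at 82.3 °C: 664 kJ/kg
vapour 82.3→136 °C: 79.476 kJ/kg
Δh = 173.68 + 664 + 79.476 = 917.16 kJ/kg
Q = ṁ·Δh = 240.3 kg/min × 917.16 kJ/kg = 220390 kJ/min
|Q| = 3673.2 kW = 3.6732 MW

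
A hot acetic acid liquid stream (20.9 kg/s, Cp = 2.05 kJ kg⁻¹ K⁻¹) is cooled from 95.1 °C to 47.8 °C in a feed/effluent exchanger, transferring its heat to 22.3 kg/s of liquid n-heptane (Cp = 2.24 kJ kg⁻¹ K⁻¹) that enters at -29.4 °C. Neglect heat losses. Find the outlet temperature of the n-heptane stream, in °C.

Heat released by hot stream: Q = 20.9 × 2.05 × (95.1 − 47.8) = 2026.6 kJ/s
Energy balance on cold side (adiabatic exchanger): Q = ṁ_c·Cp_c·(T_c,out − T_c,in)
T_c,out = -29.4 + 2026.6/(22.3 × 2.24) = 11.17 °C

T_c,out = 11.2 °C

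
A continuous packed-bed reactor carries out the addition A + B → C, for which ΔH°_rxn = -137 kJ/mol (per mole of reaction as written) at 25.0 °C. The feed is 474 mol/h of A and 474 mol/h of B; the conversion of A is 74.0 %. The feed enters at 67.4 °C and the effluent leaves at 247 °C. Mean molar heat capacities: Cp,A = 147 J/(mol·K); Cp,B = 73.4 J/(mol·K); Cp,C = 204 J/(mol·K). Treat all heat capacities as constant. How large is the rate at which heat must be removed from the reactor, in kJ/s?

Q_out = 8.49 kJ/s

Extent of reaction ξ = 0.740 × 474 = 350.76 mol/h
Reaction term: ξ·ΔH°_rxn = 350.76 × -137 = -48054 kJ/h
Sensible, feed 67.4→25 °C: -4429.5 kJ/h
Outlet flows (mol/h): A 123.24, B 123.24, C 350.76
Sensible, products 25→247 °C: 21915 kJ/h
Q = ΔH = -30568 kJ/h = -8.4912 kW
Heat removed = 8.4912 kJ/s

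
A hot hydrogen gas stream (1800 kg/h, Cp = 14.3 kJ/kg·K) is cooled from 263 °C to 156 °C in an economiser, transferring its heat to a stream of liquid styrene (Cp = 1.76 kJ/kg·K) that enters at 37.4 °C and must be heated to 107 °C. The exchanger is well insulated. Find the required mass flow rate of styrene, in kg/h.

ṁ_c = 22500 kg/h

Heat released by hot stream: Q = 1800 × 14.3 × (263 − 156) = 2.7542e+06 kJ/h
Energy balance on cold side (adiabatic exchanger): Q = ṁ_c·Cp_c·(T_c,out − T_c,in)
ṁ_c = 2.7542e+06 / [1.76 × (107 − 37.4)] = 22484 kg/h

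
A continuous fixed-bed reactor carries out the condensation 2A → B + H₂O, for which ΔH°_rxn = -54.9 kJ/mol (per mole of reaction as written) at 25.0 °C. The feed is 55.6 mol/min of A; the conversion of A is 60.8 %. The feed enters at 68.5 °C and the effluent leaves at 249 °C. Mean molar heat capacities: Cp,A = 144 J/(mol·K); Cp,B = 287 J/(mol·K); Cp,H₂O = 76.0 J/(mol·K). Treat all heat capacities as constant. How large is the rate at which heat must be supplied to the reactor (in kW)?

Q_in = 13.4 kW

Extent of reaction ξ = 0.608 × 55.6 / 2 = 16.902 mol/min
Reaction term: ξ·ΔH°_rxn = 16.902 × -54.9 = -927.94 kJ/min
Sensible, feed 68.5→25 °C: -348.28 kJ/min
Outlet flows (mol/min): A 21.795, B 16.902, H₂O 16.902
Sensible, products 25→249 °C: 2077.4 kJ/min
Q = ΔH = 801.17 kJ/min = 13.353 kW
Heat supplied = 13.353 kW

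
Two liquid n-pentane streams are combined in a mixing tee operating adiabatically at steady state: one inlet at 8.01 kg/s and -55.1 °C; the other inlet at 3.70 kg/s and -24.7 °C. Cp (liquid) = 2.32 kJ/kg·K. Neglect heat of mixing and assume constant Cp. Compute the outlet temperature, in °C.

Adiabatic, steady state ⇒ Σ ṁᵢCp,ᵢ(T_out − Tᵢ) = 0
Σ ṁᵢCp,ᵢTᵢ = 8.01×2.32×-55.1 + 3.70×2.32×-24.7 = -1236
Σ ṁᵢCp,ᵢ = 8.01×2.32 + 3.70×2.32 = 27.167
T_out = -1236 / 27.167 = -45.495 °C

T_out = -45.5 °C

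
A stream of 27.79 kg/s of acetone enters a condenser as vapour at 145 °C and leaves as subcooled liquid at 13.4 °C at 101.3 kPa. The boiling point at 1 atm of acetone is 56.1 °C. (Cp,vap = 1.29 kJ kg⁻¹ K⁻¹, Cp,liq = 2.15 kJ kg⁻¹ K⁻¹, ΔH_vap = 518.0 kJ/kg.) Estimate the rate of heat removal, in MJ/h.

vapour 145→56.1 °C: -114.68 kJ/kg
condensation at 56.1 °C: -518 kJ/kg
liquid 56.1→13.4 °C: -91.805 kJ/kg
Δh = -114.68 + -518 + -91.805 = -724.49 kJ/kg
Q = ṁ·Δh = 27.79 kg/s × -724.49 kJ/kg = -20133 kJ/s
|Q| = 20133 kW = 72480 MJ/h

Q_c = 72500 MJ/h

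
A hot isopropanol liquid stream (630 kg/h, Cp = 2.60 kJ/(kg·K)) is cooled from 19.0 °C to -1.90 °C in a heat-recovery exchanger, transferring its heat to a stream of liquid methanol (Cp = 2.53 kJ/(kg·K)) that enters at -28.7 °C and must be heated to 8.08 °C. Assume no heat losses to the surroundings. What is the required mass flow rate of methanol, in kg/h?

ṁ_c = 368 kg/h

Heat released by hot stream: Q = 630 × 2.60 × (19.0 − -1.90) = 34234 kJ/h
Energy balance on cold side (adiabatic exchanger): Q = ṁ_c·Cp_c·(T_c,out − T_c,in)
ṁ_c = 34234 / [2.53 × (8.08 − -28.7)] = 367.9 kg/h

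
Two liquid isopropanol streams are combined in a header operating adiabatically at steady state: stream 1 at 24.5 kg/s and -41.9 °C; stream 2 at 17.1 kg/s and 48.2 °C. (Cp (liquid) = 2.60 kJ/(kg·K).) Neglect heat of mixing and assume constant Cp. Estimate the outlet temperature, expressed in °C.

T_out = -4.86 °C

Energy balance with Q = 0: Σ ṁᵢCp,ᵢ(T_out − Tᵢ) = 0
T_out = Σ ṁᵢCp,ᵢTᵢ / Σ ṁᵢCp,ᵢ
      = -526.06 / 108.16 = -4.8637 °C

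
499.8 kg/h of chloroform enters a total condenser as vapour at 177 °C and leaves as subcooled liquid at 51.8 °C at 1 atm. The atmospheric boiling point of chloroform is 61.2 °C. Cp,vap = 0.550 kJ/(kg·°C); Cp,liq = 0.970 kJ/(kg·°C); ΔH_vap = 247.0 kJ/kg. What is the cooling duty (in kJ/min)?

vapour 177→61.2 °C: -63.69 kJ/kg
condensation at 61.2 °C: -247 kJ/kg
liquid 61.2→51.8 °C: -9.118 kJ/kg
Δh = -63.69 + -247 + -9.118 = -319.81 kJ/kg
Q = ṁ·Δh = 499.8 kg/h × -319.81 kJ/kg = -159840 kJ/h
|Q| = 44.4 kW = 2664 kJ/min

Q_c = 2660 kJ/min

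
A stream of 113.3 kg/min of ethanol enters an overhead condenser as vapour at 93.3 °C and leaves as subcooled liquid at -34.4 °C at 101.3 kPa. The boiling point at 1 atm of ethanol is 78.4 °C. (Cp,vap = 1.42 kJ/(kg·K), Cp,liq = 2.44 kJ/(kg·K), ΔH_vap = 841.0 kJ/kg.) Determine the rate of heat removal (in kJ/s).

Q_c = 2150 kJ/s

vapour 93.3→78.4 °C: -21.158 kJ/kg
condensation at 78.4 °C: -841 kJ/kg
liquid 78.4→-34.4 °C: -275.23 kJ/kg
Δh = -21.158 + -841 + -275.23 = -1137.4 kJ/kg
Q = ṁ·Δh = 113.3 kg/min × -1137.4 kJ/kg = -128870 kJ/min
|Q| = 2147.8 kW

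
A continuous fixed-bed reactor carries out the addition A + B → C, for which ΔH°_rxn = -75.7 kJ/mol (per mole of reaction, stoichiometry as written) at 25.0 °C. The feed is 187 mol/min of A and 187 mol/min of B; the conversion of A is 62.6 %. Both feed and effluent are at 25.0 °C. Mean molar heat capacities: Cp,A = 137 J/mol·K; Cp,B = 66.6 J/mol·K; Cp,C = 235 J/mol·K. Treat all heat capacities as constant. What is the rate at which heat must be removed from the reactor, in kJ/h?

Q_out = 532000 kJ/h

Extent of reaction ξ = 0.626 × 187 = 117.06 mol/min
Reaction term: ξ·ΔH°_rxn = 117.06 × -75.7 = -8861.6 kJ/min
Q = ΔH = -8861.6 kJ/min = -147.69 kW
Heat removed = 531700 kJ/h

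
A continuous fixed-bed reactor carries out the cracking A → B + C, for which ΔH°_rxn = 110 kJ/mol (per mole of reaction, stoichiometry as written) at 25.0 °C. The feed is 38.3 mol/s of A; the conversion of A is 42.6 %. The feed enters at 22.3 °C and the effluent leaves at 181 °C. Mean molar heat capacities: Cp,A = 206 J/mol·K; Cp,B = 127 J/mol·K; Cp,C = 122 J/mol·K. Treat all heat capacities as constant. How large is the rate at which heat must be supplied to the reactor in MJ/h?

Extent of reaction ξ = 0.426 × 38.3 = 16.316 mol/s
Reaction term: ξ·ΔH°_rxn = 16.316 × 110 = 1794.7 kJ/s
Sensible, feed 22.3→25 °C: 21.302 kJ/s
Outlet flows (mol/s): A 21.984, B 16.316, C 16.316
Sensible, products 25→181 °C: 1340.3 kJ/s
Q = ΔH = 3156.3 kJ/s = 3156.3 kW
Heat supplied = 11363 MJ/h

Q_in = 11400 MJ/h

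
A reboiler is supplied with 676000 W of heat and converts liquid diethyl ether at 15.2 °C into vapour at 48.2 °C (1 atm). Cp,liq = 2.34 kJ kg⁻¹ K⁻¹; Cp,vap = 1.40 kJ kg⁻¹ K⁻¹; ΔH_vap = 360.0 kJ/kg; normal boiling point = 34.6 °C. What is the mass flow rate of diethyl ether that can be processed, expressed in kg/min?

ṁ = 95.6 kg/min

Δh = 2.34×(34.6−15.2) + 360.0 + 1.40×(48.2−34.6) = 424.44 kJ/kg
Q = 676000 W = 676 kJ/s = 40560 kJ/min
ṁ = Q/Δh = 40560 / 424.44 = 95.562 kg/min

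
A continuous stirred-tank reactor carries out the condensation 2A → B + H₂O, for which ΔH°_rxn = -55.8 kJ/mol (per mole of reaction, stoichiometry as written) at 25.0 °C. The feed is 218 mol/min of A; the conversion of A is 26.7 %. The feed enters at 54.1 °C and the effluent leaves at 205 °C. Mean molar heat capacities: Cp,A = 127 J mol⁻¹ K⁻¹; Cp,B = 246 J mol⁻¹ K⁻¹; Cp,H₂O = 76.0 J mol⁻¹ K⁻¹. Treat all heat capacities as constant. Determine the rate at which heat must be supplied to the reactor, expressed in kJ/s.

Q_in = 48.5 kJ/s

Extent of reaction ξ = 0.267 × 218 / 2 = 29.103 mol/min
Reaction term: ξ·ΔH°_rxn = 29.103 × -55.8 = -1623.9 kJ/min
Sensible, feed 54.1→25 °C: -805.66 kJ/min
Outlet flows (mol/min): A 159.79, B 29.103, H₂O 29.103
Sensible, products 25→205 °C: 5339.7 kJ/min
Q = ΔH = 2910.1 kJ/min = 48.502 kW
Heat supplied = 48.502 kJ/s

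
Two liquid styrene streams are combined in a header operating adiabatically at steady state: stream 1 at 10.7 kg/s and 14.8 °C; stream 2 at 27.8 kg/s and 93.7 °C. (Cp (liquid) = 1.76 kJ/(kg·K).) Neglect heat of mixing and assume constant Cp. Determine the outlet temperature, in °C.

Adiabatic, steady state ⇒ Σ ṁᵢCp,ᵢ(T_out − Tᵢ) = 0
T_out = Σ ṁᵢCp,ᵢTᵢ / Σ ṁᵢCp,ᵢ
      = 4863.3 / 67.76 = 71.772 °C

T_out = 71.8 °C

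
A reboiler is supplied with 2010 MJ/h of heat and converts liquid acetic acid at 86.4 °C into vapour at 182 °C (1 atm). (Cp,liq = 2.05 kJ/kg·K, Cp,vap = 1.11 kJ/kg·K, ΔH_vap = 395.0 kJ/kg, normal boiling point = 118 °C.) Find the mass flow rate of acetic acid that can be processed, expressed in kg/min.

Δh = 2.05×(118−86.4) + 395.0 + 1.11×(182−118) = 530.82 kJ/kg
Q = 2010 MJ/h = 558.33 kJ/s = 33500 kJ/min
ṁ = Q/Δh = 33500 / 530.82 = 63.11 kg/min

ṁ = 63.1 kg/min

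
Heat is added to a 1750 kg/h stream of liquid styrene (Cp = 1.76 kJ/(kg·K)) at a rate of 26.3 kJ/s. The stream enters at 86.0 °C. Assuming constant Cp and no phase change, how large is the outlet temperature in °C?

Q = 26.3 kJ/s = 94680 kJ/h
ΔT = Q/(ṁ·Cp) = 94680/(1750×1.76) = 30.74 K
T_out = 86.0 + 30.74 = 116.74 °C

T_out = 117 °C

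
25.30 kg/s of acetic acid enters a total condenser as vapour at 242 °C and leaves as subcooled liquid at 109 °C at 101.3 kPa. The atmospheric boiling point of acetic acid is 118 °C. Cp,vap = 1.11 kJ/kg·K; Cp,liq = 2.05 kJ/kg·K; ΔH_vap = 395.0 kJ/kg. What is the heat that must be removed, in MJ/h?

vapour 242→118 °C: -137.64 kJ/kg
condensation at 118 °C: -395 kJ/kg
liquid 118→109 °C: -18.45 kJ/kg
Δh = -137.64 + -395 + -18.45 = -551.09 kJ/kg
Q = ṁ·Δh = 25.30 kg/s × -551.09 kJ/kg = -13943 kJ/s
|Q| = 13943 kW = 50193 MJ/h

Q_c = 50200 MJ/h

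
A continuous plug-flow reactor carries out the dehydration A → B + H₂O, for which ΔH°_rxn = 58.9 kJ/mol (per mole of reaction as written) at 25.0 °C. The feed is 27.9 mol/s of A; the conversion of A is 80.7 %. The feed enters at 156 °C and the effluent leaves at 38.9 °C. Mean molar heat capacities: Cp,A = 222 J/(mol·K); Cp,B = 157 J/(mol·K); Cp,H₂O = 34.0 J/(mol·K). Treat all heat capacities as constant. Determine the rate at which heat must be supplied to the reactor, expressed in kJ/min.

Extent of reaction ξ = 0.807 × 27.9 = 22.515 mol/s
Reaction term: ξ·ΔH°_rxn = 22.515 × 58.9 = 1326.2 kJ/s
Sensible, feed 156→25 °C: -811.39 kJ/s
Outlet flows (mol/s): A 5.3847, B 22.515, H₂O 22.515
Sensible, products 25→38.9 °C: 76.392 kJ/s
Q = ΔH = 591.16 kJ/s = 591.16 kW
Heat supplied = 35469 kJ/min

Q_in = 35500 kJ/min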